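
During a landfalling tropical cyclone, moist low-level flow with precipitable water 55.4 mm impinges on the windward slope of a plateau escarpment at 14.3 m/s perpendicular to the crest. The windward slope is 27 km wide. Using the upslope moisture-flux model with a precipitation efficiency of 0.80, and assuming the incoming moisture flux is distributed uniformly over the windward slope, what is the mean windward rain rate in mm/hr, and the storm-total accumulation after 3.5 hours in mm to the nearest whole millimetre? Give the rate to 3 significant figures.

R ≈ 84.5 mm/hr; total ≈ 296 mm

Incoming column moisture flux per unit ridge length: F = V × PW = 14.3 × 55.4 = 792.22 mm·m/s.
Spread over the 27 km slope with efficiency ε = 0.80: R = ε·F/W = 0.80 × 792.22 / 27000 m = 2.347e-02 mm/s.
R = 2.347e-02 × 3600 = 84.5 mm/hr.
Over 3.5 h: total = 84.5 × 3.5 = 295.75 ≈ 296 mm.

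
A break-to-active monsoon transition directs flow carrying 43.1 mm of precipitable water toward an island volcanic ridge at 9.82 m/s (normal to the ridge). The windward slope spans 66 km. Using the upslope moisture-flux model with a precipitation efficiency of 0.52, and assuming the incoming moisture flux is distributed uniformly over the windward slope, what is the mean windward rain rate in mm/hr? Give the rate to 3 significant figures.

Incoming column moisture flux per unit ridge length: F = V × PW = 9.82 × 43.1 = 423.242 mm·m/s.
Spread over the 66 km slope with efficiency ε = 0.52: R = ε·F/W = 0.52 × 423.242 / 66000 m = 3.335e-03 mm/s.
R = 3.335e-03 × 3600 = 12.0 mm/hr.

R ≈ 12.0 mm/hr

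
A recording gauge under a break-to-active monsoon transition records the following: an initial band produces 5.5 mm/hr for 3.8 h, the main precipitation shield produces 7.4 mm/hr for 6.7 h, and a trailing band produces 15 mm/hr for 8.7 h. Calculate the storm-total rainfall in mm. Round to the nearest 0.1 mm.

total ≈ 201.0 mm

Total = Σ Rᵢ Δtᵢ = 5.5 × 3.8 + 7.4 × 6.7 + 15 × 8.7
      = 20.9 + 49.58 + 130.5 = 201.0 mm.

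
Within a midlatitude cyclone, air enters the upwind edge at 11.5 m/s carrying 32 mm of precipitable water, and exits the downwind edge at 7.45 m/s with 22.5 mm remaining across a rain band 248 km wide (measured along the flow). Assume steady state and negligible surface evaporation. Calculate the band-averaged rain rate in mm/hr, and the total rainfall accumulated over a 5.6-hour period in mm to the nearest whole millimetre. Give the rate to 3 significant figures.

R ≈ 2.91 mm/hr; total ≈ 16 mm

Column moisture flux per unit crosswind length is F = V × PW.
Inflow: F_in = 11.5 × 32 = 368 mm·m/s
Outflow: F_out = 7.45 × 22.5 = 167.625 mm·m/s
Steady-state rate R = (F_in − F_out)/L = (368 − 167.625) / 248000 m = 8.080e-04 mm/s.
R = 8.080e-04 × 3600 = 2.91 mm/hr.
Over 5.6 h: total = 2.91 × 5.6 = 16.296 ≈ 16 mm.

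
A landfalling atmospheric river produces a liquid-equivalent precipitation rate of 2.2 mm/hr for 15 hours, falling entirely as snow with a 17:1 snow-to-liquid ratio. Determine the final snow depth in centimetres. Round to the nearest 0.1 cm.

Liquid-equivalent depth = 2.2 × 15 = 33 mm.
Snow depth = 33 mm × 17 = 561 mm = 56.1 cm.

snow depth ≈ 56.1 cm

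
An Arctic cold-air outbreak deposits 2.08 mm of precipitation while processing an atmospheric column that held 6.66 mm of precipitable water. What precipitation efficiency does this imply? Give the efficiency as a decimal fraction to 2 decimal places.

ε = precipitation / PW = 2.08 / 6.66 = 0.31.

ε ≈ 0.31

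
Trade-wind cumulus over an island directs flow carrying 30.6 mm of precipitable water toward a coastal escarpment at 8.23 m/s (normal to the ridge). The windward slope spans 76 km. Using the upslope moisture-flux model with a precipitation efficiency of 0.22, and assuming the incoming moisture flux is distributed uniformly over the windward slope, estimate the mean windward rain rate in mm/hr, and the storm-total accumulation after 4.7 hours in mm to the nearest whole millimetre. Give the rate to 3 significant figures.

Incoming column moisture flux per unit ridge length: F = V × PW = 8.23 × 30.6 = 251.838 mm·m/s.
Spread over the 76 km slope with efficiency ε = 0.22: R = ε·F/W = 0.22 × 251.838 / 76000 m = 7.290e-04 mm/s.
R = 7.290e-04 × 3600 = 2.62 mm/hr.
Over 4.7 h: total = 2.62 × 4.7 = 12.314 ≈ 12 mm.

R ≈ 2.62 mm/hr; total ≈ 12 mm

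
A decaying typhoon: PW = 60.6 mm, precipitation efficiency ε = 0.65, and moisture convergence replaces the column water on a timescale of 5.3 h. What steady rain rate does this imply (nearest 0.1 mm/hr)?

Each overturning extracts ε × PW = 0.65 × 60.6 = 39.39 mm.
Rate = ε·PW / τ = 39.39 / 5.3 h = 7.4 mm/hr.

R ≈ 7.4 mm/hr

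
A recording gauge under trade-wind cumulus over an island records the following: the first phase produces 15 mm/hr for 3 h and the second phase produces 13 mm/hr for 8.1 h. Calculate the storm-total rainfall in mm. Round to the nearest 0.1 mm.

total ≈ 150.3 mm

Total = Σ Rᵢ Δtᵢ = 15 × 3 + 13 × 8.1
      = 45 + 105.3 = 150.3 mm.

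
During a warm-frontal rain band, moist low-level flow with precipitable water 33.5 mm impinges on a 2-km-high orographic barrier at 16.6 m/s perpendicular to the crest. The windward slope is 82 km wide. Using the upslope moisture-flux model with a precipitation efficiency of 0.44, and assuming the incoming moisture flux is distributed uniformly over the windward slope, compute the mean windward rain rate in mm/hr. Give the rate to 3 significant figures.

Incoming column moisture flux per unit ridge length: F = V × PW = 16.6 × 33.5 = 556.1 mm·m/s.
Spread over the 82 km slope with efficiency ε = 0.44: R = ε·F/W = 0.44 × 556.1 / 82000 m = 2.984e-03 mm/s.
R = 2.984e-03 × 3600 = 10.7 mm/hr.

R ≈ 10.7 mm/hr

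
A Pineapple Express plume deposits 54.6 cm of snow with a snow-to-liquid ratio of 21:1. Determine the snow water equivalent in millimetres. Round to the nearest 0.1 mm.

SWE ≈ 26.0 mm

SWE = snow depth / ratio = 54.6 cm / 21 = 2.600 cm = 26.0 mm.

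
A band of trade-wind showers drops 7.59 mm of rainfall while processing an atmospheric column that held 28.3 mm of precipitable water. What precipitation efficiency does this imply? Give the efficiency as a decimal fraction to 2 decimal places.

ε = rainfall / PW = 7.59 / 28.3 = 0.27.

ε ≈ 0.27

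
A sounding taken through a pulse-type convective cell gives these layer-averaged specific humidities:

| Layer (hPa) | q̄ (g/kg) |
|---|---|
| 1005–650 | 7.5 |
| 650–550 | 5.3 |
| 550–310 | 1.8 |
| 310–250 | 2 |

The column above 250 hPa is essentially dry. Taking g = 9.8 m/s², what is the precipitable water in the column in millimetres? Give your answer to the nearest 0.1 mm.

Precipitable water is the column-integrated vapour mass per unit area: PW = (1/g) Σ q̄ Δp, with q in kg/kg and Δp in Pa (1 kg/m² of water = 1 mm).
Layer 1005–650 hPa: Δp = 355 hPa = 35500 Pa, q̄ = 0.0075 kg/kg → 0.0075 × 35500 / 9.8 = 27.17 mm
Layer 650–550 hPa: Δp = 100 hPa = 10000 Pa, q̄ = 0.0053 kg/kg → 0.0053 × 10000 / 9.8 = 5.41 mm
Layer 550–310 hPa: Δp = 240 hPa = 24000 Pa, q̄ = 0.0018 kg/kg → 0.0018 × 24000 / 9.8 = 4.41 mm
Layer 310–250 hPa: Δp = 60 hPa = 6000 Pa, q̄ = 0.002 kg/kg → 0.002 × 6000 / 9.8 = 1.22 mm
PW = 27.17 + 5.41 + 4.41 + 1.22 = 38.21 ≈ 38.2 mm.

PW ≈ 38.2 mm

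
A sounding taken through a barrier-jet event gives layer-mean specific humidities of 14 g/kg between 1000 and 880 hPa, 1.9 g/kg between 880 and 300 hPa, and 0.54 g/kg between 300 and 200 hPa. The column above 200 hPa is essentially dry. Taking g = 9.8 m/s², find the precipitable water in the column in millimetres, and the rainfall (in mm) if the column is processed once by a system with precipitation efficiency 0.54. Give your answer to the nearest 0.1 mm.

PW ≈ 28.9 mm; rainfall ≈ 15.6 mm

Precipitable water is the column-integrated vapour mass per unit area: PW = (1/g) Σ q̄ Δp, with q in kg/kg and Δp in Pa (1 kg/m² of water = 1 mm).
Layer 1000–880 hPa: Δp = 120 hPa = 12000 Pa, q̄ = 0.014 kg/kg → 0.014 × 12000 / 9.8 = 17.14 mm
Layer 880–300 hPa: Δp = 580 hPa = 58000 Pa, q̄ = 0.0019 kg/kg → 0.0019 × 58000 / 9.8 = 11.24 mm
Layer 300–200 hPa: Δp = 100 hPa = 10000 Pa, q̄ = 0.00054 kg/kg → 0.00054 × 10000 / 9.8 = 0.55 mm
PW = 17.14 + 11.24 + 0.55 = 28.93 ≈ 28.9 mm.
Rainfall = ε × PW = 0.54 × 28.9 = 15.6 mm.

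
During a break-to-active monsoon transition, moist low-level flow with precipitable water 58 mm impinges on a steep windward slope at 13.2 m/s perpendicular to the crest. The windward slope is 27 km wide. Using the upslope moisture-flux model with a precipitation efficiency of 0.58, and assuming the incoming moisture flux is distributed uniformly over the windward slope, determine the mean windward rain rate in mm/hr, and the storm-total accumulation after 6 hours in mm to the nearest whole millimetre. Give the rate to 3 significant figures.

R ≈ 59.2 mm/hr; total ≈ 355 mm

Incoming column moisture flux per unit ridge length: F = V × PW = 13.2 × 58 = 765.6 mm·m/s.
Spread over the 27 km slope with efficiency ε = 0.58: R = ε·F/W = 0.58 × 765.6 / 27000 m = 1.645e-02 mm/s.
R = 1.645e-02 × 3600 = 59.2 mm/hr.
Over 6 h: total = 59.2 × 6 = 355.2 ≈ 355 mm.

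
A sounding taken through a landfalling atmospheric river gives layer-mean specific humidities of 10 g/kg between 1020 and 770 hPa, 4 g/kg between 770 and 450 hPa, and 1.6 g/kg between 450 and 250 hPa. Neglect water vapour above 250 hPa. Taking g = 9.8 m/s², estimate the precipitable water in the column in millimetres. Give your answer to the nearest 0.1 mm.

PW ≈ 41.8 mm

Precipitable water is the column-integrated vapour mass per unit area: PW = (1/g) Σ q̄ Δp, with q in kg/kg and Δp in Pa (1 kg/m² of water = 1 mm).
Layer 1020–770 hPa: Δp = 250 hPa = 25000 Pa, q̄ = 0.01 kg/kg → 0.01 × 25000 / 9.8 = 25.51 mm
Layer 770–450 hPa: Δp = 320 hPa = 32000 Pa, q̄ = 0.004 kg/kg → 0.004 × 32000 / 9.8 = 13.06 mm
Layer 450–250 hPa: Δp = 200 hPa = 20000 Pa, q̄ = 0.0016 kg/kg → 0.0016 × 20000 / 9.8 = 3.27 mm
PW = 25.51 + 13.06 + 3.27 = 41.84 ≈ 41.8 mm.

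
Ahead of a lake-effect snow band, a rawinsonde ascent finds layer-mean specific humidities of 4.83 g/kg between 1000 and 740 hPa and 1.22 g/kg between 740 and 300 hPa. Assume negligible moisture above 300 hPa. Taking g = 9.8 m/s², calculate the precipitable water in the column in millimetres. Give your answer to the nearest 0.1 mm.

Precipitable water is the column-integrated vapour mass per unit area: PW = (1/g) Σ q̄ Δp, with q in kg/kg and Δp in Pa (1 kg/m² of water = 1 mm).
Layer 1000–740 hPa: Δp = 260 hPa = 26000 Pa, q̄ = 0.00483 kg/kg → 0.00483 × 26000 / 9.8 = 12.81 mm
Layer 740–300 hPa: Δp = 440 hPa = 44000 Pa, q̄ = 0.00122 kg/kg → 0.00122 × 44000 / 9.8 = 5.48 mm
PW = 12.81 + 5.48 = 18.29 ≈ 18.3 mm.

PW ≈ 18.3 mm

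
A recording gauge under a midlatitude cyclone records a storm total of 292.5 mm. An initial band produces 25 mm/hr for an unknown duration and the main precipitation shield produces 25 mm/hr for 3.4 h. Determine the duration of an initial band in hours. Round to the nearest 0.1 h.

duration ≈ 8.3 h

Known phases: 25 × 3.4 = 85 mm.
Remaining depth = 292.5 − 85 = 207.5 mm.
Duration = 207.5 / 25 = 8.3 h.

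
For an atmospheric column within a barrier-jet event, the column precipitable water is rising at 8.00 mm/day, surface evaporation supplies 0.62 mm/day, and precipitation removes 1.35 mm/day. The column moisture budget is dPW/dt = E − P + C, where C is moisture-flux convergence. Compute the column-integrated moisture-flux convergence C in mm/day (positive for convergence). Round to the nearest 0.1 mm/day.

C ≈ 8.7 mm/day

dPW/dt = +8.00 mm/day.
C = dPW/dt − E + P = (+8.00) − 0.62 + 1.35 = 8.7 mm/day.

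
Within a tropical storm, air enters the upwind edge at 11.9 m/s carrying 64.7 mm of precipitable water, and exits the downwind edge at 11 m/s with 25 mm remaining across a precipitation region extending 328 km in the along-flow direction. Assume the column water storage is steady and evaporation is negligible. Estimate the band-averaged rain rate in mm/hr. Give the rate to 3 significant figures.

Column moisture flux per unit crosswind length is F = V × PW.
Inflow: F_in = 11.9 × 64.7 = 769.93 mm·m/s
Outflow: F_out = 11 × 25 = 275 mm·m/s
Steady-state rate R = (F_in − F_out)/L = (769.93 − 275) / 328000 m = 1.509e-03 mm/s.
R = 1.509e-03 × 3600 = 5.43 mm/hr.

R ≈ 5.43 mm/hr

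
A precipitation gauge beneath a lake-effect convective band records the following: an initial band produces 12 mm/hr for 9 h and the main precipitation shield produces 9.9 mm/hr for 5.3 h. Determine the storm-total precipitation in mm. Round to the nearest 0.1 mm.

total ≈ 160.5 mm

Total = Σ Rᵢ Δtᵢ = 12 × 9 + 9.9 × 5.3
      = 108 + 52.47 = 160.5 mm.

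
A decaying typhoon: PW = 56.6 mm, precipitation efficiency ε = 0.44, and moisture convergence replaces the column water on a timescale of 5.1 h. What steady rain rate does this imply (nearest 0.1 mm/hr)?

R ≈ 4.9 mm/hr

Each overturning extracts ε × PW = 0.44 × 56.6 = 24.904 mm.
Rate = ε·PW / τ = 24.904 / 5.1 h = 4.9 mm/hr.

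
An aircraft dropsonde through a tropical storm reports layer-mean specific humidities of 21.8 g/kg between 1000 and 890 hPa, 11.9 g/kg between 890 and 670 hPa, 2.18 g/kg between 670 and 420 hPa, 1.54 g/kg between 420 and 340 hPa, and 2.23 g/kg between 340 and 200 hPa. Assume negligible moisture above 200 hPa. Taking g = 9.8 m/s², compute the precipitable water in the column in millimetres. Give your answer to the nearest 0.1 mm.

Precipitable water is the column-integrated vapour mass per unit area: PW = (1/g) Σ q̄ Δp, with q in kg/kg and Δp in Pa (1 kg/m² of water = 1 mm).
Layer 1000–890 hPa: Δp = 110 hPa = 11000 Pa, q̄ = 0.0218 kg/kg → 0.0218 × 11000 / 9.8 = 24.47 mm
Layer 890–670 hPa: Δp = 220 hPa = 22000 Pa, q̄ = 0.0119 kg/kg → 0.0119 × 22000 / 9.8 = 26.71 mm
Layer 670–420 hPa: Δp = 250 hPa = 25000 Pa, q̄ = 0.00218 kg/kg → 0.00218 × 25000 / 9.8 = 5.56 mm
Layer 420–340 hPa: Δp = 80 hPa = 8000 Pa, q̄ = 0.00154 kg/kg → 0.00154 × 8000 / 9.8 = 1.26 mm
Layer 340–200 hPa: Δp = 140 hPa = 14000 Pa, q̄ = 0.00223 kg/kg → 0.00223 × 14000 / 9.8 = 3.19 mm
PW = 24.47 + 26.71 + 5.56 + 1.26 + 3.19 = 61.19 ≈ 61.2 mm.

PW ≈ 61.2 mm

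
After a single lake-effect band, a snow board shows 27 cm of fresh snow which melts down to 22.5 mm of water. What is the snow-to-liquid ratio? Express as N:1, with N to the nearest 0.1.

ratio ≈ 12.0

Ratio = snow depth / SWE = 270 mm / 22.5 mm = 12.0, i.e. 12.0:1.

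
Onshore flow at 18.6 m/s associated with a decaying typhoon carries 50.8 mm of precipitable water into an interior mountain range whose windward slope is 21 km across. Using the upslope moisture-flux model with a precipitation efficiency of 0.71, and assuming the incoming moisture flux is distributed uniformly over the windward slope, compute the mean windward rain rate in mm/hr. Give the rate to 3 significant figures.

R ≈ 115 mm/hr

Incoming column moisture flux per unit ridge length: F = V × PW = 18.6 × 50.8 = 944.88 mm·m/s.
Spread over the 21 km slope with efficiency ε = 0.71: R = ε·F/W = 0.71 × 944.88 / 21000 m = 3.195e-02 mm/s.
R = 3.195e-02 × 3600 = 115 mm/hr.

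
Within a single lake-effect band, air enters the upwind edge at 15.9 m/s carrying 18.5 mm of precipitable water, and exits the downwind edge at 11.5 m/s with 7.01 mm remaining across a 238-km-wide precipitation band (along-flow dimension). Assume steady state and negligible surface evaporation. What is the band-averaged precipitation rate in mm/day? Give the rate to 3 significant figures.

Column moisture flux per unit crosswind length is F = V × PW.
Inflow: F_in = 15.9 × 18.5 = 294.15 mm·m/s
Outflow: F_out = 11.5 × 7.01 = 80.615 mm·m/s
Steady-state rate R = (F_in − F_out)/L = (294.15 − 80.615) / 238000 m = 8.972e-04 mm/s.
R = 8.972e-04 × 3600 × 24 = 77.5 mm/day.

R ≈ 77.5 mm/day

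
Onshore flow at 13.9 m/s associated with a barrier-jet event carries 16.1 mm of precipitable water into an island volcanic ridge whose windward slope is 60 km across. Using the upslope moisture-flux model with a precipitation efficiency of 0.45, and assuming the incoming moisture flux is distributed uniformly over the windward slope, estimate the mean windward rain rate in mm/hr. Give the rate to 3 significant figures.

R ≈ 6.04 mm/hr

Incoming column moisture flux per unit ridge length: F = V × PW = 13.9 × 16.1 = 223.79 mm·m/s.
Spread over the 60 km slope with efficiency ε = 0.45: R = ε·F/W = 0.45 × 223.79 / 60000 m = 1.678e-03 mm/s.
R = 1.678e-03 × 3600 = 6.04 mm/hr.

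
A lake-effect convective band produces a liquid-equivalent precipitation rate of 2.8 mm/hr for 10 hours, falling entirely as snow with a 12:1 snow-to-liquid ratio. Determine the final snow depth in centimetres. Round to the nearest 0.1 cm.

Liquid-equivalent depth = 2.8 × 10 = 28 mm.
Snow depth = 28 mm × 12 = 336 mm = 33.6 cm.

snow depth ≈ 33.6 cm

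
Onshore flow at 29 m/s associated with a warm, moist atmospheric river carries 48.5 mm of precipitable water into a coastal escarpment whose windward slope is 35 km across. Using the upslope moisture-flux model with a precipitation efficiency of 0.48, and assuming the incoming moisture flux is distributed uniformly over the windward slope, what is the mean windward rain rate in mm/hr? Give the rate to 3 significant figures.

R ≈ 69.4 mm/hr

Incoming column moisture flux per unit ridge length: F = V × PW = 29 × 48.5 = 1406.5 mm·m/s.
Spread over the 35 km slope with efficiency ε = 0.48: R = ε·F/W = 0.48 × 1406.5 / 35000 m = 1.929e-02 mm/s.
R = 1.929e-02 × 3600 = 69.4 mm/hr.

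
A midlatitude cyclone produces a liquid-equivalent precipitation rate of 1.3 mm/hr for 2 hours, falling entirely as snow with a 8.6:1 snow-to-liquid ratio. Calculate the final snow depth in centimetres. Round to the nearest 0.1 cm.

snow depth ≈ 2.2 cm

Liquid-equivalent depth = 1.3 × 2 = 2.6 mm.
Snow depth = 2.6 mm × 8.6 = 22.36 mm = 2.2 cm.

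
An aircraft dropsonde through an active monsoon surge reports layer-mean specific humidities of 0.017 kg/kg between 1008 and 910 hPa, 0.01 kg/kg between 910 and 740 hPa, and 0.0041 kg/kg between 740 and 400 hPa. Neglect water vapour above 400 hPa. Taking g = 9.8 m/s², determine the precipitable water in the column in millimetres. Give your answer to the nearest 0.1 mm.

PW ≈ 48.6 mm

Precipitable water is the column-integrated vapour mass per unit area: PW = (1/g) Σ q̄ Δp, with q in kg/kg and Δp in Pa (1 kg/m² of water = 1 mm).
Layer 1008–910 hPa: Δp = 98 hPa = 9800 Pa, q̄ = 0.017 kg/kg → 0.017 × 9800 / 9.8 = 17.00 mm
Layer 910–740 hPa: Δp = 170 hPa = 17000 Pa, q̄ = 0.01 kg/kg → 0.01 × 17000 / 9.8 = 17.35 mm
Layer 740–400 hPa: Δp = 340 hPa = 34000 Pa, q̄ = 0.0041 kg/kg → 0.0041 × 34000 / 9.8 = 14.22 mm
PW = 17.00 + 17.35 + 14.22 = 48.57 ≈ 48.6 mm.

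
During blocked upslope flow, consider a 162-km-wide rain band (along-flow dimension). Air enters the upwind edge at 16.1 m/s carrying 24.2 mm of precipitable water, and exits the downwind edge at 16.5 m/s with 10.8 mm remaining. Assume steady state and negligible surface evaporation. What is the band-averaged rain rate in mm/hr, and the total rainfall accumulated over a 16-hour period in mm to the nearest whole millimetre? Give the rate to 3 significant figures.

Column moisture flux per unit crosswind length is F = V × PW.
Inflow: F_in = 16.1 × 24.2 = 389.62 mm·m/s
Outflow: F_out = 16.5 × 10.8 = 178.2 mm·m/s
Steady-state rate R = (F_in − F_out)/L = (389.62 − 178.2) / 162000 m = 1.305e-03 mm/s.
R = 1.305e-03 × 3600 = 4.70 mm/hr.
Over 16 h: total = 4.70 × 16 = 75.2 ≈ 75 mm.

R ≈ 4.70 mm/hr; total ≈ 75 mm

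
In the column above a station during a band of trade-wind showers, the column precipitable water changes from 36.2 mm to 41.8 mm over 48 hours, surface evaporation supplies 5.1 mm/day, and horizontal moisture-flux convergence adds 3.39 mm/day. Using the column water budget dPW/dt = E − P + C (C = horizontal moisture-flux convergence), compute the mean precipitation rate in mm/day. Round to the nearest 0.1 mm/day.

P ≈ 5.7 mm/day

dPW/dt = (41.8 − 36.2) mm / (48/24 day) = +2.800 mm/day.
P = E + C − dPW/dt = 5.1 + (3.39) − (+2.800) = 5.7 mm/day.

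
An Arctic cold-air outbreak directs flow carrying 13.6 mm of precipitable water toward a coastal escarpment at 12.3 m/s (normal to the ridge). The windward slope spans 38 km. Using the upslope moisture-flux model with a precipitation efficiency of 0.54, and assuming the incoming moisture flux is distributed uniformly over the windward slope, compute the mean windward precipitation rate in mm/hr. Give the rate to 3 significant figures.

R ≈ 8.56 mm/hr

Incoming column moisture flux per unit ridge length: F = V × PW = 12.3 × 13.6 = 167.28 mm·m/s.
Spread over the 38 km slope with efficiency ε = 0.54: R = ε·F/W = 0.54 × 167.28 / 38000 m = 2.377e-03 mm/s.
R = 2.377e-03 × 3600 = 8.56 mm/hr.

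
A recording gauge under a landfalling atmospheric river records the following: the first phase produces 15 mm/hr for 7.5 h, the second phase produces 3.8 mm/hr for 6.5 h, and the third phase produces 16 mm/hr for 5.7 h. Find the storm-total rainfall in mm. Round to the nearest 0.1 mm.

Total = Σ Rᵢ Δtᵢ = 15 × 7.5 + 3.8 × 6.5 + 16 × 5.7
      = 112.5 + 24.7 + 91.2 = 228.4 mm.

total ≈ 228.4 mm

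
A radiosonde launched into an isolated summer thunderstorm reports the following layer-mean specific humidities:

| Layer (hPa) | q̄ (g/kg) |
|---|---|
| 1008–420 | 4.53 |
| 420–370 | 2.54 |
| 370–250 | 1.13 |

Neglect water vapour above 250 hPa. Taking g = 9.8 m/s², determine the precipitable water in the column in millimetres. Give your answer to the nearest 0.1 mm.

PW ≈ 29.9 mm

Precipitable water is the column-integrated vapour mass per unit area: PW = (1/g) Σ q̄ Δp, with q in kg/kg and Δp in Pa (1 kg/m² of water = 1 mm).
Layer 1008–420 hPa: Δp = 588 hPa = 58800 Pa, q̄ = 0.00453 kg/kg → 0.00453 × 58800 / 9.8 = 27.18 mm
Layer 420–370 hPa: Δp = 50 hPa = 5000 Pa, q̄ = 0.00254 kg/kg → 0.00254 × 5000 / 9.8 = 1.30 mm
Layer 370–250 hPa: Δp = 120 hPa = 12000 Pa, q̄ = 0.00113 kg/kg → 0.00113 × 12000 / 9.8 = 1.38 mm
PW = 27.18 + 1.30 + 1.38 = 29.86 ≈ 29.9 mm.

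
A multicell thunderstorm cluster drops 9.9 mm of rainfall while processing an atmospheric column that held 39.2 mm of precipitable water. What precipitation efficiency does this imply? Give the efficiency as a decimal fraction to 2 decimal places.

ε ≈ 0.25

ε = rainfall / PW = 9.9 / 39.2 = 0.25.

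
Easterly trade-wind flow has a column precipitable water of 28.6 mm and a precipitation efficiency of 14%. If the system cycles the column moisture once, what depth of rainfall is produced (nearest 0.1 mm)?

rainfall ≈ 4.0 mm

Rainfall = ε × PW = 0.14 × 28.6 = 4.0 mm.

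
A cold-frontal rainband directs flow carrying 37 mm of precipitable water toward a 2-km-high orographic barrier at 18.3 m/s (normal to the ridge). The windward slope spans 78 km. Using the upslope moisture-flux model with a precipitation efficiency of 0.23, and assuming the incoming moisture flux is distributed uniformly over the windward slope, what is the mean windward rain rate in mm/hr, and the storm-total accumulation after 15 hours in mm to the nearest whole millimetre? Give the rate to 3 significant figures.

R ≈ 7.19 mm/hr; total ≈ 108 mm

Incoming column moisture flux per unit ridge length: F = V × PW = 18.3 × 37 = 677.1 mm·m/s.
Spread over the 78 km slope with efficiency ε = 0.23: R = ε·F/W = 0.23 × 677.1 / 78000 m = 1.997e-03 mm/s.
R = 1.997e-03 × 3600 = 7.19 mm/hr.
Over 15 h: total = 7.19 × 15 = 107.85 ≈ 108 mm.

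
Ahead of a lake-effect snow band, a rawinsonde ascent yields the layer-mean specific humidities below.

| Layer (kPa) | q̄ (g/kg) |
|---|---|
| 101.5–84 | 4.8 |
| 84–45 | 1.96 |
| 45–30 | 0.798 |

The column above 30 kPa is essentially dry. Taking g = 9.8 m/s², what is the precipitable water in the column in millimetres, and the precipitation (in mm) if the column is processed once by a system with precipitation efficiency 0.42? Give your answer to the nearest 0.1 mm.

PW ≈ 17.6 mm; precipitation ≈ 7.4 mm

Precipitable water is the column-integrated vapour mass per unit area: PW = (1/g) Σ q̄ Δp, with q in kg/kg and Δp in Pa (1 kg/m² of water = 1 mm).
Layer 101.5–84 kPa: Δp = 175 hPa = 17500 Pa, q̄ = 0.0048 kg/kg → 0.0048 × 17500 / 9.8 = 8.57 mm
Layer 84–45 kPa: Δp = 390 hPa = 39000 Pa, q̄ = 0.00196 kg/kg → 0.00196 × 39000 / 9.8 = 7.80 mm
Layer 45–30 kPa: Δp = 150 hPa = 15000 Pa, q̄ = 0.000798 kg/kg → 0.000798 × 15000 / 9.8 = 1.22 mm
PW = 8.57 + 7.80 + 1.22 = 17.59 ≈ 17.6 mm.
Precipitation = ε × PW = 0.42 × 17.6 = 7.4 mm.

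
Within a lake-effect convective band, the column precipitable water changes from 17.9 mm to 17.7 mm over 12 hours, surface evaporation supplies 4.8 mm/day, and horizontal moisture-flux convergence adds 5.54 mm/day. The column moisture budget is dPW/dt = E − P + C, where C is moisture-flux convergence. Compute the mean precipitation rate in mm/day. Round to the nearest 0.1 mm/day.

P ≈ 10.7 mm/day

dPW/dt = (17.7 − 17.9) mm / (12/24 day) = -0.400 mm/day.
P = E + C − dPW/dt = 4.8 + (5.54) − (-0.400) = 10.7 mm/day.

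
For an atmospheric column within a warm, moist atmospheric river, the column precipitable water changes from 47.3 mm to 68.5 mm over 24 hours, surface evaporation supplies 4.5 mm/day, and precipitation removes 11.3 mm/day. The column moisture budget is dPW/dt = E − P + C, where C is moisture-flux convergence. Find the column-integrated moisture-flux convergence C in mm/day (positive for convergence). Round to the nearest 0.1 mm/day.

dPW/dt = (68.5 − 47.3) mm / (24/24 day) = +21.200 mm/day.
C = dPW/dt − E + P = (+21.200) − 4.5 + 11.3 = 28.0 mm/day.

C ≈ 28.0 mm/day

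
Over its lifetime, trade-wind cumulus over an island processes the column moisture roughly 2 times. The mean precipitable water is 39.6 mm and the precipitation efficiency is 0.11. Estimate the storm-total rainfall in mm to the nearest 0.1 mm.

rainfall ≈ 8.7 mm

Each cycle deposits ε × PW = 0.11 × 39.6 = 4.356 mm.
Over 2 cycles: 2 × 4.356 = 8.7 mm.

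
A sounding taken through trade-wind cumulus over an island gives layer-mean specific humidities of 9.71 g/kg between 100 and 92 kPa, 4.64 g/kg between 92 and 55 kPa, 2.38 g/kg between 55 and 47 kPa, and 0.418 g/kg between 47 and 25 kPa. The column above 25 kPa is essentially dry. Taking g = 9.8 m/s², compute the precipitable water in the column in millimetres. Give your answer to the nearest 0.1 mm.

PW ≈ 28.3 mm

Precipitable water is the column-integrated vapour mass per unit area: PW = (1/g) Σ q̄ Δp, with q in kg/kg and Δp in Pa (1 kg/m² of water = 1 mm).
Layer 100–92 kPa: Δp = 80 hPa = 8000 Pa, q̄ = 0.00971 kg/kg → 0.00971 × 8000 / 9.8 = 7.93 mm
Layer 92–55 kPa: Δp = 370 hPa = 37000 Pa, q̄ = 0.00464 kg/kg → 0.00464 × 37000 / 9.8 = 17.52 mm
Layer 55–47 kPa: Δp = 80 hPa = 8000 Pa, q̄ = 0.00238 kg/kg → 0.00238 × 8000 / 9.8 = 1.94 mm
Layer 47–25 kPa: Δp = 220 hPa = 22000 Pa, q̄ = 0.000418 kg/kg → 0.000418 × 22000 / 9.8 = 0.94 mm
PW = 7.93 + 17.52 + 1.94 + 0.94 = 28.33 ≈ 28.3 mm.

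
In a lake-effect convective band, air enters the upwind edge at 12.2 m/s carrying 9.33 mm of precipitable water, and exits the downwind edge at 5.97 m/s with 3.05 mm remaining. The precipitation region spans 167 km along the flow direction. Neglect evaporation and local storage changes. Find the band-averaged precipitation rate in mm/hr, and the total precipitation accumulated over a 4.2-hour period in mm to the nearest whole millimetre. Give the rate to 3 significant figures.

Column moisture flux per unit crosswind length is F = V × PW.
Inflow: F_in = 12.2 × 9.33 = 113.826 mm·m/s
Outflow: F_out = 5.97 × 3.05 = 18.2085 mm·m/s
Steady-state rate R = (F_in − F_out)/L = (113.826 − 18.2085) / 167000 m = 5.726e-04 mm/s.
R = 5.726e-04 × 3600 = 2.06 mm/hr.
Over 4.2 h: total = 2.06 × 4.2 = 8.652 ≈ 9 mm.

R ≈ 2.06 mm/hr; total ≈ 9 mm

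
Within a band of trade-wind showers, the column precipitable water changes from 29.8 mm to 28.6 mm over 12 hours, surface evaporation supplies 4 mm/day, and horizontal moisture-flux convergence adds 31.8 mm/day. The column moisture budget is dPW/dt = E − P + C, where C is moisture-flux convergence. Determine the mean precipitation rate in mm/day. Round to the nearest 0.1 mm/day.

dPW/dt = (28.6 − 29.8) mm / (12/24 day) = -2.400 mm/day.
P = E + C − dPW/dt = 4 + (31.8) − (-2.400) = 38.2 mm/day.

P ≈ 38.2 mm/day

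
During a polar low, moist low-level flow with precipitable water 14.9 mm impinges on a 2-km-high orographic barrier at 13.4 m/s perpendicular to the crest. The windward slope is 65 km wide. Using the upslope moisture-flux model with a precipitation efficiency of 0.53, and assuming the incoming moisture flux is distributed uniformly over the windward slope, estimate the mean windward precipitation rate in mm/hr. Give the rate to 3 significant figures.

R ≈ 5.86 mm/hr

Incoming column moisture flux per unit ridge length: F = V × PW = 13.4 × 14.9 = 199.66 mm·m/s.
Spread over the 65 km slope with efficiency ε = 0.53: R = ε·F/W = 0.53 × 199.66 / 65000 m = 1.628e-03 mm/s.
R = 1.628e-03 × 3600 = 5.86 mm/hr.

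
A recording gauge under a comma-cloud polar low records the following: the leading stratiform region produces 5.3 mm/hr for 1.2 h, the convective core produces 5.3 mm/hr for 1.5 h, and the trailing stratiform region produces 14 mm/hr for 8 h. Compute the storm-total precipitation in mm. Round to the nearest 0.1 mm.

total ≈ 126.3 mm

Total = Σ Rᵢ Δtᵢ = 5.3 × 1.2 + 5.3 × 1.5 + 14 × 8
      = 6.36 + 7.95 + 112 = 126.3 mm.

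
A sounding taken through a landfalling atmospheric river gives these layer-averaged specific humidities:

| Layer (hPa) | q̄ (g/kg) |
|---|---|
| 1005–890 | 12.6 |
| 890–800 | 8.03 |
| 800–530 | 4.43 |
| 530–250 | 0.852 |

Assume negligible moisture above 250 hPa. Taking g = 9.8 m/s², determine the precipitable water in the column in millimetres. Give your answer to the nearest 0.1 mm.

PW ≈ 36.8 mm

Precipitable water is the column-integrated vapour mass per unit area: PW = (1/g) Σ q̄ Δp, with q in kg/kg and Δp in Pa (1 kg/m² of water = 1 mm).
Layer 1005–890 hPa: Δp = 115 hPa = 11500 Pa, q̄ = 0.0126 kg/kg → 0.0126 × 11500 / 9.8 = 14.79 mm
Layer 890–800 hPa: Δp = 90 hPa = 9000 Pa, q̄ = 0.00803 kg/kg → 0.00803 × 9000 / 9.8 = 7.37 mm
Layer 800–530 hPa: Δp = 270 hPa = 27000 Pa, q̄ = 0.00443 kg/kg → 0.00443 × 27000 / 9.8 = 12.21 mm
Layer 530–250 hPa: Δp = 280 hPa = 28000 Pa, q̄ = 0.000852 kg/kg → 0.000852 × 28000 / 9.8 = 2.43 mm
PW = 14.79 + 7.37 + 12.21 + 2.43 = 36.80 ≈ 36.8 mm.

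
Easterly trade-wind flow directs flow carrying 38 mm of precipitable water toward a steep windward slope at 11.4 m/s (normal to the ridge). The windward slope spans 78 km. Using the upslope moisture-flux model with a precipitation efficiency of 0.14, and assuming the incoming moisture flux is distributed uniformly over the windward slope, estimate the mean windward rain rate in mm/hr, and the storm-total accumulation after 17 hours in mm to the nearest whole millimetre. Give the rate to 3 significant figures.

R ≈ 2.80 mm/hr; total ≈ 48 mm

Incoming column moisture flux per unit ridge length: F = V × PW = 11.4 × 38 = 433.2 mm·m/s.
Spread over the 78 km slope with efficiency ε = 0.14: R = ε·F/W = 0.14 × 433.2 / 78000 m = 7.775e-04 mm/s.
R = 7.775e-04 × 3600 = 2.80 mm/hr.
Over 17 h: total = 2.80 × 17 = 47.6 ≈ 48 mm.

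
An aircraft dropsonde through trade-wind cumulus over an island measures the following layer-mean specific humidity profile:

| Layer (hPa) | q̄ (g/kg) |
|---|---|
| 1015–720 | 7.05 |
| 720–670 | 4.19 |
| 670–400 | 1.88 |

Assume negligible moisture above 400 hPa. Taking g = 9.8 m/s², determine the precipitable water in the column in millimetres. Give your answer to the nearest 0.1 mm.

PW ≈ 28.5 mm

Precipitable water is the column-integrated vapour mass per unit area: PW = (1/g) Σ q̄ Δp, with q in kg/kg and Δp in Pa (1 kg/m² of water = 1 mm).
Layer 1015–720 hPa: Δp = 295 hPa = 29500 Pa, q̄ = 0.00705 kg/kg → 0.00705 × 29500 / 9.8 = 21.22 mm
Layer 720–670 hPa: Δp = 50 hPa = 5000 Pa, q̄ = 0.00419 kg/kg → 0.00419 × 5000 / 9.8 = 2.14 mm
Layer 670–400 hPa: Δp = 270 hPa = 27000 Pa, q̄ = 0.00188 kg/kg → 0.00188 × 27000 / 9.8 = 5.18 mm
PW = 21.22 + 2.14 + 5.18 = 28.54 ≈ 28.5 mm.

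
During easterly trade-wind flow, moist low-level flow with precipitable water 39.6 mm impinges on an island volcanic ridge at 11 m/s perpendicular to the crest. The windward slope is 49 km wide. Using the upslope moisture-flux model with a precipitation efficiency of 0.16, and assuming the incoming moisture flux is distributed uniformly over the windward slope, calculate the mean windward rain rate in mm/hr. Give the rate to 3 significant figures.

Incoming column moisture flux per unit ridge length: F = V × PW = 11 × 39.6 = 435.6 mm·m/s.
Spread over the 49 km slope with efficiency ε = 0.16: R = ε·F/W = 0.16 × 435.6 / 49000 m = 1.422e-03 mm/s.
R = 1.422e-03 × 3600 = 5.12 mm/hr.

R ≈ 5.12 mm/hr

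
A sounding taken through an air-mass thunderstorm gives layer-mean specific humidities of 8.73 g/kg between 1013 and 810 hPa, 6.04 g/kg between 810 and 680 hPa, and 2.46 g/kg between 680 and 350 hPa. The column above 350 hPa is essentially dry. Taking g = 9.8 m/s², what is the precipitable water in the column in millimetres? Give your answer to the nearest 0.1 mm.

Precipitable water is the column-integrated vapour mass per unit area: PW = (1/g) Σ q̄ Δp, with q in kg/kg and Δp in Pa (1 kg/m² of water = 1 mm).
Layer 1013–810 hPa: Δp = 203 hPa = 20300 Pa, q̄ = 0.00873 kg/kg → 0.00873 × 20300 / 9.8 = 18.08 mm
Layer 810–680 hPa: Δp = 130 hPa = 13000 Pa, q̄ = 0.00604 kg/kg → 0.00604 × 13000 / 9.8 = 8.01 mm
Layer 680–350 hPa: Δp = 330 hPa = 33000 Pa, q̄ = 0.00246 kg/kg → 0.00246 × 33000 / 9.8 = 8.28 mm
PW = 18.08 + 8.01 + 8.28 = 34.37 ≈ 34.4 mm.

PW ≈ 34.4 mm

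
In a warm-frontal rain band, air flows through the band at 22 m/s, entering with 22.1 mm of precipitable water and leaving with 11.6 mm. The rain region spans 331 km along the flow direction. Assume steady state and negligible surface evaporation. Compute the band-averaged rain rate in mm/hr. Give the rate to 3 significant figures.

Column moisture flux per unit crosswind length is F = V × PW.
Inflow: F_in = 22 × 22.1 = 486.2 mm·m/s
Outflow: F_out = 22 × 11.6 = 255.2 mm·m/s
Steady-state rate R = (F_in − F_out)/L = (486.2 − 255.2) / 331000 m = 6.979e-04 mm/s.
R = 6.979e-04 × 3600 = 2.51 mm/hr.

R ≈ 2.51 mm/hr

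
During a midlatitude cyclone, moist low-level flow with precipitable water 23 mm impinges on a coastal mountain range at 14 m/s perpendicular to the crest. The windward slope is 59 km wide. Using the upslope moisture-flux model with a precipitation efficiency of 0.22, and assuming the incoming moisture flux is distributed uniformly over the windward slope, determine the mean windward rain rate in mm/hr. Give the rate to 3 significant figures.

R ≈ 4.32 mm/hr

Incoming column moisture flux per unit ridge length: F = V × PW = 14 × 23 = 322 mm·m/s.
Spread over the 59 km slope with efficiency ε = 0.22: R = ε·F/W = 0.22 × 322 / 59000 m = 1.201e-03 mm/s.
R = 1.201e-03 × 3600 = 4.32 mm/hr.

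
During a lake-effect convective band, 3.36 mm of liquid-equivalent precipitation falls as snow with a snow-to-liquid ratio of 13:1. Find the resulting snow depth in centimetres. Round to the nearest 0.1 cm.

Snow depth = liquid × ratio = 3.36 mm × 13 = 43.68 mm = 4.4 cm.

snow depth ≈ 4.4 cm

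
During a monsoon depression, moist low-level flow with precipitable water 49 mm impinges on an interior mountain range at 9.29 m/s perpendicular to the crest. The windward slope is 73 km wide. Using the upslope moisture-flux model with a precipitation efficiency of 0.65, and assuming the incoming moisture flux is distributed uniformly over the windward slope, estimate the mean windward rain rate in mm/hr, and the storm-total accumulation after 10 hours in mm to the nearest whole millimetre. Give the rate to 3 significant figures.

Incoming column moisture flux per unit ridge length: F = V × PW = 9.29 × 49 = 455.21 mm·m/s.
Spread over the 73 km slope with efficiency ε = 0.65: R = ε·F/W = 0.65 × 455.21 / 73000 m = 4.053e-03 mm/s.
R = 4.053e-03 × 3600 = 14.6 mm/hr.
Over 10 h: total = 14.6 × 10 = 146 mm.

R ≈ 14.6 mm/hr; total ≈ 146 mm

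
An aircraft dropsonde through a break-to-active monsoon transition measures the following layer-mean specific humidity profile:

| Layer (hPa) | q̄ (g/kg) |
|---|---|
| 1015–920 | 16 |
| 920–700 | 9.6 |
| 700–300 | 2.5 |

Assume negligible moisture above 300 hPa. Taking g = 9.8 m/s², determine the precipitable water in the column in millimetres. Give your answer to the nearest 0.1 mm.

Precipitable water is the column-integrated vapour mass per unit area: PW = (1/g) Σ q̄ Δp, with q in kg/kg and Δp in Pa (1 kg/m² of water = 1 mm).
Layer 1015–920 hPa: Δp = 95 hPa = 9500 Pa, q̄ = 0.016 kg/kg → 0.016 × 9500 / 9.8 = 15.51 mm
Layer 920–700 hPa: Δp = 220 hPa = 22000 Pa, q̄ = 0.0096 kg/kg → 0.0096 × 22000 / 9.8 = 21.55 mm
Layer 700–300 hPa: Δp = 400 hPa = 40000 Pa, q̄ = 0.0025 kg/kg → 0.0025 × 40000 / 9.8 = 10.20 mm
PW = 15.51 + 21.55 + 10.20 = 47.26 ≈ 47.3 mm.

PW ≈ 47.3 mm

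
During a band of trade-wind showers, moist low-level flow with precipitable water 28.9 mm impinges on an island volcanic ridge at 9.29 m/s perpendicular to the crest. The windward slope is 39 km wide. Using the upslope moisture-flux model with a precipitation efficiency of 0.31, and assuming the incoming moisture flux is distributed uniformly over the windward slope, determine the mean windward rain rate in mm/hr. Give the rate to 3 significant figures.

R ≈ 7.68 mm/hr

Incoming column moisture flux per unit ridge length: F = V × PW = 9.29 × 28.9 = 268.481 mm·m/s.
Spread over the 39 km slope with efficiency ε = 0.31: R = ε·F/W = 0.31 × 268.481 / 39000 m = 2.134e-03 mm/s.
R = 2.134e-03 × 3600 = 7.68 mm/hr.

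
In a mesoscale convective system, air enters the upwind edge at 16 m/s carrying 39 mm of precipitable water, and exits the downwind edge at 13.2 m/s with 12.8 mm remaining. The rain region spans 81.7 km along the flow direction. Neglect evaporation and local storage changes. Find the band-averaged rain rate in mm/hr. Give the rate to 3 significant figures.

Column moisture flux per unit crosswind length is F = V × PW.
Inflow: F_in = 16 × 39 = 624 mm·m/s
Outflow: F_out = 13.2 × 12.8 = 168.96 mm·m/s
Steady-state rate R = (F_in − F_out)/L = (624 − 168.96) / 81700 m = 5.570e-03 mm/s.
R = 5.570e-03 × 3600 = 20.1 mm/hr.

R ≈ 20.1 mm/hr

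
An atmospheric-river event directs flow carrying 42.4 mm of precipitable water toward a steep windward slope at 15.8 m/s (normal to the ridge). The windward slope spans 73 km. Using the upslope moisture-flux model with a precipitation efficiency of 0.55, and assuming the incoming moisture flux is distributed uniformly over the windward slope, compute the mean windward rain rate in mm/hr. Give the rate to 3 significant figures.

Incoming column moisture flux per unit ridge length: F = V × PW = 15.8 × 42.4 = 669.92 mm·m/s.
Spread over the 73 km slope with efficiency ε = 0.55: R = ε·F/W = 0.55 × 669.92 / 73000 m = 5.047e-03 mm/s.
R = 5.047e-03 × 3600 = 18.2 mm/hr.

R ≈ 18.2 mm/hr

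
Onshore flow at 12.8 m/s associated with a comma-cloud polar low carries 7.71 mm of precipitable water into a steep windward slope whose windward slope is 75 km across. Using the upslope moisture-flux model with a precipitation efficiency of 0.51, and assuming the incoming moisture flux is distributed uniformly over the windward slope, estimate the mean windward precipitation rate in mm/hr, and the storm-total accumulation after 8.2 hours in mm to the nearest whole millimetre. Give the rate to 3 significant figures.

R ≈ 2.42 mm/hr; total ≈ 20 mm

Incoming column moisture flux per unit ridge length: F = V × PW = 12.8 × 7.71 = 98.688 mm·m/s.
Spread over the 75 km slope with efficiency ε = 0.51: R = ε·F/W = 0.51 × 98.688 / 75000 m = 6.711e-04 mm/s.
R = 6.711e-04 × 3600 = 2.42 mm/hr.
Over 8.2 h: total = 2.42 × 8.2 = 19.844 ≈ 20 mm.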